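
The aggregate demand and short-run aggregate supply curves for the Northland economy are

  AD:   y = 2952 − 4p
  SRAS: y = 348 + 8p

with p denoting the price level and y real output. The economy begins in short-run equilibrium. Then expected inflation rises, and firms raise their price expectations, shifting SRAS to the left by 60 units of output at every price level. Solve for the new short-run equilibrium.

p = 222, y = 2064

This is a negative supply shock: SRAS shifts left.
New SRAS: y = 288 + 8p.
Set AD = SRAS: 2952 − 4p = 288 + 8p, so 2664 = 12p and p = 222.
y = 2952 − 4·222 = 2064.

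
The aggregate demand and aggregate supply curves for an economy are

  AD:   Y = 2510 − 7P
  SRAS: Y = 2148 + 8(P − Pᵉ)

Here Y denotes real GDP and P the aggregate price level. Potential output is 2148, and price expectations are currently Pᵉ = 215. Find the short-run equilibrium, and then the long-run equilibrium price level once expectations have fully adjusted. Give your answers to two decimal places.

Short run: with Pᵉ = 215, SRAS is Y = 428 + 8P. Setting AD = SRAS gives 2082 = 15P, so P = 138.80 and Y = 2510 − 7P = 1538.40.
Output 1538.40 is below potential 2148, so over time expected prices fall and SRAS shifts right until Y returns to 2148.
Long run: Y = 2148 on the AD curve gives 2148 = 2510 − 7P, so P = 51.71.

Short run: P = 138.80, Y = 1538.40. Long run: P = 51.71.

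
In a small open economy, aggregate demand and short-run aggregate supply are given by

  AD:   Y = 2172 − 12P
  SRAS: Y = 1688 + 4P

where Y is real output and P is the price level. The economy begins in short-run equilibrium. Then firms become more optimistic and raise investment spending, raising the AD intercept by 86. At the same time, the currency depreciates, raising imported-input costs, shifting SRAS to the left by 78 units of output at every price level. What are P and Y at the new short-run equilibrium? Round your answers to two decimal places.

P = 40.50, Y = 1772.00

After both shocks: AD is Y = 2258 − 12P and SRAS is Y = 1610 + 4P.
Setting them equal: 648 = 16P, so P = 40.50.
Substituting into AD, Y = 1772.00.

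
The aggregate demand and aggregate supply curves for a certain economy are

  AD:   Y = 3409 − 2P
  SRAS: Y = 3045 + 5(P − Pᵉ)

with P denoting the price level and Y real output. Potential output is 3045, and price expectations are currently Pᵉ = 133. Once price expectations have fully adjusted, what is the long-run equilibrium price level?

Short run: with Pᵉ = 133, SRAS is Y = 2380 + 5P. Setting AD = SRAS gives 1029 = 7P, so P = 147 and Y = 3409 − 2·147 = 3115.
Output 3115 is above potential 3045, so over time expected prices rise and SRAS shifts left until Y returns to 3045.
Long run: Y = 3045 on the AD curve gives 3045 = 3409 − 2P, so P = 182.

Long-run P = 182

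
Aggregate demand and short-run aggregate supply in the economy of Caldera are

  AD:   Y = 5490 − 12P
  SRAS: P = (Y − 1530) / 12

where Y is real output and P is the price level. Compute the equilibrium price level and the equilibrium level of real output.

Rearrange SRAS to Y = 1530 + 12P.
Set AD = SRAS: 5490 − 12P = 1530 + 12P, so 3960 = 24P and P = 165.
Then Y = 5490 − 12·165 = 3510.

P = 165, Y = 3510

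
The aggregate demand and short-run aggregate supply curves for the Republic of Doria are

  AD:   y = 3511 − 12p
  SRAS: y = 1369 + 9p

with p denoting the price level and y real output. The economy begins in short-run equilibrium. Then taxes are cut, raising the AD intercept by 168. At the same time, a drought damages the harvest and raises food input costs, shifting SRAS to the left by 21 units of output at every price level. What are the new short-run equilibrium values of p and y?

p = 111, y = 2347

After both shocks: AD is y = 3679 − 12p and SRAS is y = 1348 + 9p.
Setting them equal: 2331 = 21p, so p = 111.
y = 3679 − 12·111 = 2347.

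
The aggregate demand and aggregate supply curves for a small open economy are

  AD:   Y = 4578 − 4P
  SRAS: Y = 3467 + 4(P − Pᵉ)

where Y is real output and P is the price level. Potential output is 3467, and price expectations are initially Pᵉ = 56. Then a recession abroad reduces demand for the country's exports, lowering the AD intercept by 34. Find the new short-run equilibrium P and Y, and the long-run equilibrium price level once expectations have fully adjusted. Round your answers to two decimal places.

AD shifts left: new AD is Y = 4544 − 4P. With Pᵉ = 56, SRAS is Y = 3243 + 4P.
Short run: 4544 − 4P = 3243 + 4P gives 1301 = 8P, so P = 162.63 and Y = 4544 − 4P = 3893.50.
Y = 3893.50 is above potential 3467; expectations adjust and SRAS shifts left until Y = 3467.
Long run: on the new AD curve, 3467 = 4544 − 4P gives P = 269.25.

Short run: P = 162.63, Y = 3893.50. Long run: P = 269.25.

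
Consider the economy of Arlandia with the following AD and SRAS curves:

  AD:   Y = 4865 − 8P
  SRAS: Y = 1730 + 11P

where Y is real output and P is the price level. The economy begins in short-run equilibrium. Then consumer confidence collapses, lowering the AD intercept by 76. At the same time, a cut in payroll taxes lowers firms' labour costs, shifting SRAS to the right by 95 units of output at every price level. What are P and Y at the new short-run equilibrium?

After both shocks: AD is Y = 4789 − 8P and SRAS is Y = 1825 + 11P.
Setting them equal: 2964 = 19P, so P = 156.
Y = 4789 − 8·156 = 3541.

P = 156, Y = 3541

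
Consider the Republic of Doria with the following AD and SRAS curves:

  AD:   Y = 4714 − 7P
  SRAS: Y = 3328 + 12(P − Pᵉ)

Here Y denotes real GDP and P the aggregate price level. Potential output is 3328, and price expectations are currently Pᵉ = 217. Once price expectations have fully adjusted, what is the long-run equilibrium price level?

Long-run P = 198

Short run: with Pᵉ = 217, SRAS is Y = 724 + 12P. Setting AD = SRAS gives 3990 = 19P, so P = 210 and Y = 4714 − 7·210 = 3244.
Output 3244 is below potential 3328, so over time expected prices fall and SRAS shifts right until Y returns to 3328.
Long run: Y = 3328 on the AD curve gives 3328 = 4714 − 7P, so P = 198.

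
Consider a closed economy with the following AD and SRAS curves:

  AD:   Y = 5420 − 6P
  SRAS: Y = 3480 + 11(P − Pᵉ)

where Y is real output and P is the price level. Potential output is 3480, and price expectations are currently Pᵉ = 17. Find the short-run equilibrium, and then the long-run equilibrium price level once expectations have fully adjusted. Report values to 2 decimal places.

Short run: P = 125.12, Y = 4669.29. Long run: P = 323.33.

Short run: with Pᵉ = 17, SRAS is Y = 3293 + 11P. Setting AD = SRAS gives 2127 = 17P, so P = 125.12 and Y = 5420 − 6P = 4669.29.
Output 4669.29 is above potential 3480, so over time expected prices rise and SRAS shifts left until Y returns to 3480.
Long run: Y = 3480 on the AD curve gives 3480 = 5420 − 6P, so P = 323.33.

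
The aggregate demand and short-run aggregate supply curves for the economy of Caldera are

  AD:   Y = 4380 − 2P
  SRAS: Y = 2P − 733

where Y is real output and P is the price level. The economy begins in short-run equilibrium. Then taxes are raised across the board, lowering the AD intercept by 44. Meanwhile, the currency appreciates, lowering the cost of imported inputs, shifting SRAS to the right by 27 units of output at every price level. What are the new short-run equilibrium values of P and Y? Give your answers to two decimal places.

After both shocks: AD is Y = 4336 − 2P and SRAS is Y = 2P − 706.
Setting them equal: 5042 = 4P, so P = 1260.50.
Substituting into AD, Y = 1815.00.

P = 1260.50, Y = 1815.00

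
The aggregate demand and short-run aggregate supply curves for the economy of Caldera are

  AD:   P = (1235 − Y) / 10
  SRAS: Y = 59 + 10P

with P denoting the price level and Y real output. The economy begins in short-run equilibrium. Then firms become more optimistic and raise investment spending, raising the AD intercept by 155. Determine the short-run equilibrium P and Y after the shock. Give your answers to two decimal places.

P = 66.55, Y = 724.50

This is a positive demand shock: AD shifts right.
New AD: Y = 1390 − 10P.
Set AD = SRAS: 1390 − 10P = 59 + 10P, so 1331 = 20P and P = 66.55.
Substituting into AD, Y = 724.50.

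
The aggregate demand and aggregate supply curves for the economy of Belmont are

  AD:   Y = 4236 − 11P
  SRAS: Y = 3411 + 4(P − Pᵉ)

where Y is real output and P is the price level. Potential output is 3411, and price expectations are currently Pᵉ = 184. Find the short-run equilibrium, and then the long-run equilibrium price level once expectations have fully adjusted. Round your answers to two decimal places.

Short run: with Pᵉ = 184, SRAS is Y = 2675 + 4P. Setting AD = SRAS gives 1561 = 15P, so P = 104.07 and Y = 4236 − 11P = 3091.27.
Output 3091.27 is below potential 3411, so over time expected prices fall and SRAS shifts right until Y returns to 3411.
Long run: Y = 3411 on the AD curve gives 3411 = 4236 − 11P, so P = 75.00.

Short run: P = 104.07, Y = 3091.27. Long run: P = 75.00.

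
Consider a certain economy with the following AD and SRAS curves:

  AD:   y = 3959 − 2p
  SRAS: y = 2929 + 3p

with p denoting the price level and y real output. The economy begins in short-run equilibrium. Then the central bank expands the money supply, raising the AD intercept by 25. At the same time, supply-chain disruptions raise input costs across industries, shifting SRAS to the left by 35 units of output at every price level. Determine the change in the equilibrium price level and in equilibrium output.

Δp = +12, Δy = +1

After both shocks: AD is y = 3984 − 2p and SRAS is y = 2894 + 3p.
Setting them equal: 1090 = 5p, so p = 218.
y = 3984 − 2·218 = 3548.
Initially p = 206, y = 3547, so Δp = +12 and Δy = +1.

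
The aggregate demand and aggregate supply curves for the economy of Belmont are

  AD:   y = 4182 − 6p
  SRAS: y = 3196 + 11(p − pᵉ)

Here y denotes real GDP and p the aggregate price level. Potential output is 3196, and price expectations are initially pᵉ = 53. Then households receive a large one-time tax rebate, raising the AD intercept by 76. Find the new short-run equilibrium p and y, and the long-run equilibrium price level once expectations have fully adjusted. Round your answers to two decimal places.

Short run: p = 96.76, y = 3677.41. Long run: p = 177.00.

AD shifts right: new AD is y = 4258 − 6p. With pᵉ = 53, SRAS is y = 2613 + 11p.
Short run: 4258 − 6p = 2613 + 11p gives 1645 = 17p, so p = 96.76 and y = 4258 − 6p = 3677.41.
y = 3677.41 is above potential 3196; expectations adjust and SRAS shifts left until y = 3196.
Long run: on the new AD curve, 3196 = 4258 − 6p gives p = 177.00.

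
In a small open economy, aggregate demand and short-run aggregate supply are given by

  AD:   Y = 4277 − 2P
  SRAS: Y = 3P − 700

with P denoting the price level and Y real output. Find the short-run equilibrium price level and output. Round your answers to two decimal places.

P = 995.40, Y = 2286.20

Set AD = SRAS: 4277 − 2P = 3P − 700, so 4977 = 5P and P = 995.40.
Substituting into AD, Y = 4277 − 2P = 2286.20.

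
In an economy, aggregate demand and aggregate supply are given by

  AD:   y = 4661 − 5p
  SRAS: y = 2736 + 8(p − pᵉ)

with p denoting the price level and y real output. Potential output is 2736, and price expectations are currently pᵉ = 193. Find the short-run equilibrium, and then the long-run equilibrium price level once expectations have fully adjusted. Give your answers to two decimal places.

Short run: with pᵉ = 193, SRAS is y = 1192 + 8p. Setting AD = SRAS gives 3469 = 13p, so p = 266.85 and y = 4661 − 5p = 3326.77.
Output 3326.77 is above potential 2736, so over time expected prices rise and SRAS shifts left until y returns to 2736.
Long run: y = 2736 on the AD curve gives 2736 = 4661 − 5p, so p = 385.00.

Short run: p = 266.85, y = 3326.77. Long run: p = 385.00.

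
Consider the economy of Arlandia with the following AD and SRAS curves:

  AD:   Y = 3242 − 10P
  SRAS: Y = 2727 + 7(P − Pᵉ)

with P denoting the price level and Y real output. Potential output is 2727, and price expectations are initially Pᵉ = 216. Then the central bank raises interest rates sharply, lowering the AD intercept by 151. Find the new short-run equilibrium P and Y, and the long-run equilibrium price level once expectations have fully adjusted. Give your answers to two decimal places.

AD shifts left: new AD is Y = 3091 − 10P. With Pᵉ = 216, SRAS is Y = 1215 + 7P.
Short run: 3091 − 10P = 1215 + 7P gives 1876 = 17P, so P = 110.35 and Y = 3091 − 10P = 1987.47.
Y = 1987.47 is below potential 2727; expectations adjust and SRAS shifts right until Y = 2727.
Long run: on the new AD curve, 2727 = 3091 − 10P gives P = 36.40.

Short run: P = 110.35, Y = 1987.47. Long run: P = 36.40.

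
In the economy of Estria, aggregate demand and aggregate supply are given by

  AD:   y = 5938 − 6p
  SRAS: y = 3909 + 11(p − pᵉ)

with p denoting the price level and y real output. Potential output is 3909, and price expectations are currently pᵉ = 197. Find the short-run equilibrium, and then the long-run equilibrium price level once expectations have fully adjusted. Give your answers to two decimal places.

Short run: p = 246.82, y = 4457.06. Long run: p = 338.17.

Short run: with pᵉ = 197, SRAS is y = 1742 + 11p. Setting AD = SRAS gives 4196 = 17p, so p = 246.82 and y = 5938 − 6p = 4457.06.
Output 4457.06 is above potential 3909, so over time expected prices rise and SRAS shifts left until y returns to 3909.
Long run: y = 3909 on the AD curve gives 3909 = 5938 − 6p, so p = 338.17.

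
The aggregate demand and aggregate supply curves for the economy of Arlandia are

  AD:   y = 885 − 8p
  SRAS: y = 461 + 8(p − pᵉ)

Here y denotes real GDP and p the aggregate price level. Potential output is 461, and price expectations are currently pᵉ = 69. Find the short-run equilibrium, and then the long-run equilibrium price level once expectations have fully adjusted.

Short run: p = 61, y = 397. Long run: p = 53.

Short run: with pᵉ = 69, SRAS is y = 8p − 91. Setting AD = SRAS gives 976 = 16p, so p = 61 and y = 885 − 8·61 = 397.
Output 397 is below potential 461, so over time expected prices fall and SRAS shifts right until y returns to 461.
Long run: y = 461 on the AD curve gives 461 = 885 − 8p, so p = 53.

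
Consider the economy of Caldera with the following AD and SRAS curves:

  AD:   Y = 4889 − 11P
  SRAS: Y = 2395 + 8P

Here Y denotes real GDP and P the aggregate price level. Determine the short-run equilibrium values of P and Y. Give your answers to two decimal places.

Set AD = SRAS: 4889 − 11P = 2395 + 8P, so 2494 = 19P and P = 131.26.
Substituting into AD, Y = 4889 − 11P = 3445.11.

P = 131.26, Y = 3445.11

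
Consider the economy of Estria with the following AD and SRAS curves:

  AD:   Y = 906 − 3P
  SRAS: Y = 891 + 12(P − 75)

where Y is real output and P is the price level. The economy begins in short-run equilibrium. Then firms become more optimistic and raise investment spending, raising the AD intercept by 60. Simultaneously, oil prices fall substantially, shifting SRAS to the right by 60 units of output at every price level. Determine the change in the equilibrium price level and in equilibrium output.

After both shocks: AD is Y = 966 − 3P and SRAS is Y = 51 + 12P.
Setting them equal: 915 = 15P, so P = 61.
Y = 966 − 3·61 = 783.
Initially P = 61, Y = 723, so ΔP = +0 and ΔY = +60.

ΔP = +0, ΔY = +60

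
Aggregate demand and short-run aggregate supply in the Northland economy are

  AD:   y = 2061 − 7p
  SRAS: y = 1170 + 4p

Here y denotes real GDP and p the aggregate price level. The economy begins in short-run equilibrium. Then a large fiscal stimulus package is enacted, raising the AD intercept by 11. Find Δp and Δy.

This is a positive demand shock: AD shifts right.
New AD: y = 2072 − 7p.
Set AD = SRAS: 2072 − 7p = 1170 + 4p, so 902 = 11p and p = 82.
y = 2072 − 7·82 = 1498.
Initially p = 81, y = 1494, so Δp = +1 and Δy = +4.

Δp = +1, Δy = +4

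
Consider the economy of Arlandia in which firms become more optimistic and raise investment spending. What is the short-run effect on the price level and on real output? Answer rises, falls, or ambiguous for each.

Price level: rises; output: rises

This is a positive demand shock: AD shifts right.
Moving along the upward-sloping SRAS curve, P rises and Y rises.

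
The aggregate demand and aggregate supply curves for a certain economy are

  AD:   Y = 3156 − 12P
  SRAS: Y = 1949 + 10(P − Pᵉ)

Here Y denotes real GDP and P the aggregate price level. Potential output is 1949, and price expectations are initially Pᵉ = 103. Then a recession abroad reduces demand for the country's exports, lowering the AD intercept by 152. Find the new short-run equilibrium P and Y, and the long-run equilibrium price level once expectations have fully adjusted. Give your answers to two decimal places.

AD shifts left: new AD is Y = 3004 − 12P. With Pᵉ = 103, SRAS is Y = 919 + 10P.
Short run: 3004 − 12P = 919 + 10P gives 2085 = 22P, so P = 94.77 and Y = 3004 − 12P = 1866.73.
Y = 1866.73 is below potential 1949; expectations adjust and SRAS shifts right until Y = 1949.
Long run: on the new AD curve, 1949 = 3004 − 12P gives P = 87.92.

Short run: P = 94.77, Y = 1866.73. Long run: P = 87.92.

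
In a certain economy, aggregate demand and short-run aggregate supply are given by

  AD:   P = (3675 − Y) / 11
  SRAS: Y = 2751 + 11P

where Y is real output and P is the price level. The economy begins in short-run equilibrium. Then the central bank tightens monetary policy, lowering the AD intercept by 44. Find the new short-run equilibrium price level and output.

This is a negative demand shock: AD shifts left.
New AD: Y = 3631 − 11P.
Set AD = SRAS: 3631 − 11P = 2751 + 11P, so 880 = 22P and P = 40.
Y = 3631 − 11·40 = 3191.

P = 40, Y = 3191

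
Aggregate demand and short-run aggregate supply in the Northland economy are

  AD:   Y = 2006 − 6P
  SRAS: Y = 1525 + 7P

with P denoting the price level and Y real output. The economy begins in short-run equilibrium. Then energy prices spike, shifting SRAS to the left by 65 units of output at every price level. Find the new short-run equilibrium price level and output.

This is a negative supply shock: SRAS shifts left.
New SRAS: Y = 1460 + 7P.
Set AD = SRAS: 2006 − 6P = 1460 + 7P, so 546 = 13P and P = 42.
Y = 2006 − 6·42 = 1754.

P = 42, Y = 1754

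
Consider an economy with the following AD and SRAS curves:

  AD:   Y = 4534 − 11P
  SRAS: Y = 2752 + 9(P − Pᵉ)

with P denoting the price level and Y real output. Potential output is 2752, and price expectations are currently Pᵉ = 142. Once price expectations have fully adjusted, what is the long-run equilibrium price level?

Short run: with Pᵉ = 142, SRAS is Y = 1474 + 9P. Setting AD = SRAS gives 3060 = 20P, so P = 153 and Y = 4534 − 11·153 = 2851.
Output 2851 is above potential 2752, so over time expected prices rise and SRAS shifts left until Y returns to 2752.
Long run: Y = 2752 on the AD curve gives 2752 = 4534 − 11P, so P = 162.

Long-run P = 162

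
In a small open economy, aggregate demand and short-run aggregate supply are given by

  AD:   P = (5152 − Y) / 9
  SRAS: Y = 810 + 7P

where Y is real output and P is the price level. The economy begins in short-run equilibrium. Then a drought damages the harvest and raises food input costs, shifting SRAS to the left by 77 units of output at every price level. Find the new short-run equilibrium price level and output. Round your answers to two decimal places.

P = 276.19, Y = 2666.31

This is a negative supply shock: SRAS shifts left.
New SRAS: Y = 733 + 7P.
Set AD = SRAS: 5152 − 9P = 733 + 7P, so 4419 = 16P and P = 276.19.
Substituting into AD, Y = 2666.31.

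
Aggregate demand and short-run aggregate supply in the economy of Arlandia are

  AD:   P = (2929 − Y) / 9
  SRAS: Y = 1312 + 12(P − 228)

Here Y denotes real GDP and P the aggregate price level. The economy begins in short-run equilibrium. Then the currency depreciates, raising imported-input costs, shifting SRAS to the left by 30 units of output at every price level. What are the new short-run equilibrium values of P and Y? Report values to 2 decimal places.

P = 208.71, Y = 1050.57

This is a negative supply shock: SRAS shifts left.
New SRAS: Y = 12P − 1454.
Set AD = SRAS: 2929 − 9P = 12P − 1454, so 4383 = 21P and P = 208.71.
Substituting into AD, Y = 1050.57.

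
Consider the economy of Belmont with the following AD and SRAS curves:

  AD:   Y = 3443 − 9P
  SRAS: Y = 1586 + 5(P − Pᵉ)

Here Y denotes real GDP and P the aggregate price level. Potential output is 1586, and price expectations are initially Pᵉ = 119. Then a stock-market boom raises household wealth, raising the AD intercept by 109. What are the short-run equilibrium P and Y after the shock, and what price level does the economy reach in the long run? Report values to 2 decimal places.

Short run: P = 182.93, Y = 1905.64. Long run: P = 218.44.

AD shifts right: new AD is Y = 3552 − 9P. With Pᵉ = 119, SRAS is Y = 991 + 5P.
Short run: 3552 − 9P = 991 + 5P gives 2561 = 14P, so P = 182.93 and Y = 3552 − 9P = 1905.64.
Y = 1905.64 is above potential 1586; expectations adjust and SRAS shifts left until Y = 1586.
Long run: on the new AD curve, 1586 = 3552 − 9P gives P = 218.44.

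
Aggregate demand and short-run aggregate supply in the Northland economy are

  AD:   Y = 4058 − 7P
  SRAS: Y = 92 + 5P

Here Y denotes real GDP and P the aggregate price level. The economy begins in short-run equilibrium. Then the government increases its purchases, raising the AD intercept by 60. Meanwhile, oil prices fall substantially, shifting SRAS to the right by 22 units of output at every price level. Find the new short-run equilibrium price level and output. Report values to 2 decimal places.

P = 333.67, Y = 1782.33

After both shocks: AD is Y = 4118 − 7P and SRAS is Y = 114 + 5P.
Setting them equal: 4004 = 12P, so P = 333.67.
Substituting into AD, Y = 1782.33.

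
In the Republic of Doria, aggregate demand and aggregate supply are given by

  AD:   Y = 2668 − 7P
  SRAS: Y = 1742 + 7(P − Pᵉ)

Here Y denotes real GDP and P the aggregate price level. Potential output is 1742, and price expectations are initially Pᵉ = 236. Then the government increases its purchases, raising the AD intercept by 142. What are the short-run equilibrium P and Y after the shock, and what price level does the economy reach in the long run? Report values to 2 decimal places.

Short run: P = 194.29, Y = 1450.00. Long run: P = 152.57.

AD shifts right: new AD is Y = 2810 − 7P. With Pᵉ = 236, SRAS is Y = 90 + 7P.
Short run: 2810 − 7P = 90 + 7P gives 2720 = 14P, so P = 194.29 and Y = 2810 − 7P = 1450.00.
Y = 1450.00 is below potential 1742; expectations adjust and SRAS shifts right until Y = 1742.
Long run: on the new AD curve, 1742 = 2810 − 7P gives P = 152.57.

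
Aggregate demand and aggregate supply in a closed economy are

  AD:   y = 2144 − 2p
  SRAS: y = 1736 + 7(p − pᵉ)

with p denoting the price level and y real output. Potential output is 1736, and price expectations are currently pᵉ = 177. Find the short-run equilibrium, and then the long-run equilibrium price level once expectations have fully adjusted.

Short run: with pᵉ = 177, SRAS is y = 497 + 7p. Setting AD = SRAS gives 1647 = 9p, so p = 183 and y = 2144 − 2·183 = 1778.
Output 1778 is above potential 1736, so over time expected prices rise and SRAS shifts left until y returns to 1736.
Long run: y = 1736 on the AD curve gives 1736 = 2144 − 2p, so p = 204.

Short run: p = 183, y = 1778. Long run: p = 204.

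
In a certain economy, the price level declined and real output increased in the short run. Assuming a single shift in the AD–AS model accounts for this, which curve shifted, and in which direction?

SRAS shifted right

P fell and Y rose. An AD shift moves P and Y in the same direction; an SRAS shift moves them in opposite directions.
Here P and Y moved in opposite directions, so the SRAS curve shifted.
Since Y rose, SRAS shifted right.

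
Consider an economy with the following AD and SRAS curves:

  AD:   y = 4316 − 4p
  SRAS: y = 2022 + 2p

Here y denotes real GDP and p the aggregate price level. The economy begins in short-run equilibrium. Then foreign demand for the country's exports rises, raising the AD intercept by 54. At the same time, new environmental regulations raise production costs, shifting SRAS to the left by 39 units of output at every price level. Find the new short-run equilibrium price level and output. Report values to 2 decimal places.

After both shocks: AD is y = 4370 − 4p and SRAS is y = 1983 + 2p.
Setting them equal: 2387 = 6p, so p = 397.83.
Substituting into AD, y = 2778.67.

p = 397.83, y = 2778.67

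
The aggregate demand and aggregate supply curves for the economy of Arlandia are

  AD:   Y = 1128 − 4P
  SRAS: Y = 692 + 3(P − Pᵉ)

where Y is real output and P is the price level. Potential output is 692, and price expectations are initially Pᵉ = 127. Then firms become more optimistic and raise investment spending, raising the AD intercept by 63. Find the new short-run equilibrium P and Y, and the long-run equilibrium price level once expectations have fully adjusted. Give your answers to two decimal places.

Short run: P = 125.71, Y = 688.14. Long run: P = 124.75.

AD shifts right: new AD is Y = 1191 − 4P. With Pᵉ = 127, SRAS is Y = 311 + 3P.
Short run: 1191 − 4P = 311 + 3P gives 880 = 7P, so P = 125.71 and Y = 1191 − 4P = 688.14.
Y = 688.14 is below potential 692; expectations adjust and SRAS shifts right until Y = 692.
Long run: on the new AD curve, 692 = 1191 − 4P gives P = 124.75.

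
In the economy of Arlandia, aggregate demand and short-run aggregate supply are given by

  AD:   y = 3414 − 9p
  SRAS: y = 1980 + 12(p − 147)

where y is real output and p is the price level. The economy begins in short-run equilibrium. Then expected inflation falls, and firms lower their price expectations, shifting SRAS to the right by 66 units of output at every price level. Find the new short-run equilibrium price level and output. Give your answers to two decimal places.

This is a positive supply shock: SRAS shifts right.
New SRAS: y = 282 + 12p.
Set AD = SRAS: 3414 − 9p = 282 + 12p, so 3132 = 21p and p = 149.14.
Substituting into AD, y = 2071.71.

p = 149.14, y = 2071.71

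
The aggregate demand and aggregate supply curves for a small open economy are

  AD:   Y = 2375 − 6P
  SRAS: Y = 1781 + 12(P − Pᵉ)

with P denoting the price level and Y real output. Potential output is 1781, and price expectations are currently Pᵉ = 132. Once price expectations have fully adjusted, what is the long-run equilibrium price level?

Long-run P = 99

Short run: with Pᵉ = 132, SRAS is Y = 197 + 12P. Setting AD = SRAS gives 2178 = 18P, so P = 121 and Y = 2375 − 6·121 = 1649.
Output 1649 is below potential 1781, so over time expected prices fall and SRAS shifts right until Y returns to 1781.
Long run: Y = 1781 on the AD curve gives 1781 = 2375 − 6P, so P = 99.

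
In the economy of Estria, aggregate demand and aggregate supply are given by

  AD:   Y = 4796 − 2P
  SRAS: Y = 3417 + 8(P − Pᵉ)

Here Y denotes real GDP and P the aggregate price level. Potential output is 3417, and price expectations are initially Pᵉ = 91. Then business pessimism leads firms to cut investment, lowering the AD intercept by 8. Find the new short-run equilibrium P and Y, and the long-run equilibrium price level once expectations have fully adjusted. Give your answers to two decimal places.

Short run: P = 209.90, Y = 4368.20. Long run: P = 685.50.

AD shifts left: new AD is Y = 4788 − 2P. With Pᵉ = 91, SRAS is Y = 2689 + 8P.
Short run: 4788 − 2P = 2689 + 8P gives 2099 = 10P, so P = 209.90 and Y = 4788 − 2P = 4368.20.
Y = 4368.20 is above potential 3417; expectations adjust and SRAS shifts left until Y = 3417.
Long run: on the new AD curve, 3417 = 4788 − 2P gives P = 685.50.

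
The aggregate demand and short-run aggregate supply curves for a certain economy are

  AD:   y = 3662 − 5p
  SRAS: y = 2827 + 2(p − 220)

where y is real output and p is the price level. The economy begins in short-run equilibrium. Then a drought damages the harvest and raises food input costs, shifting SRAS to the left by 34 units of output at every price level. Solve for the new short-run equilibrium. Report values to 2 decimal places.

p = 187.00, y = 2727.00

This is a negative supply shock: SRAS shifts left.
New SRAS: y = 2353 + 2p.
Set AD = SRAS: 3662 − 5p = 2353 + 2p, so 1309 = 7p and p = 187.00.
Substituting into AD, y = 2727.00.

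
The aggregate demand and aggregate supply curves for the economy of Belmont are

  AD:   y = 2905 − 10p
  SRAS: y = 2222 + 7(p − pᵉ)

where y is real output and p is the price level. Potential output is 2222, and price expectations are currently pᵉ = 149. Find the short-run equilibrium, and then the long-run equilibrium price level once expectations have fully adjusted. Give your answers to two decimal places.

Short run: with pᵉ = 149, SRAS is y = 1179 + 7p. Setting AD = SRAS gives 1726 = 17p, so p = 101.53 and y = 2905 − 10p = 1889.71.
Output 1889.71 is below potential 2222, so over time expected prices fall and SRAS shifts right until y returns to 2222.
Long run: y = 2222 on the AD curve gives 2222 = 2905 − 10p, so p = 68.30.

Short run: p = 101.53, y = 1889.71. Long run: p = 68.30.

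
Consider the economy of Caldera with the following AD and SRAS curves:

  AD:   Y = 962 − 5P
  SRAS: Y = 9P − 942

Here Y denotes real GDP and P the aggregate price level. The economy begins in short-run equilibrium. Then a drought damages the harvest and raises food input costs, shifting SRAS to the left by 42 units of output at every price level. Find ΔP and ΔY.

This is a negative supply shock: SRAS shifts left.
New SRAS: Y = 9P − 984.
Set AD = SRAS: 962 − 5P = 9P − 984, so 1946 = 14P and P = 139.
Y = 962 − 5·139 = 267.
Initially P = 136, Y = 282, so ΔP = +3 and ΔY = -15.

ΔP = +3, ΔY = -15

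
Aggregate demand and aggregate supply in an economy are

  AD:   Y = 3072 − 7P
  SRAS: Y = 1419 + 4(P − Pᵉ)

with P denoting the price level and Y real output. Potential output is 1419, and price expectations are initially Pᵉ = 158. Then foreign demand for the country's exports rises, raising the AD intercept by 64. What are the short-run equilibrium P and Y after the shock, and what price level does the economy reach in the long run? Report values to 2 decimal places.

AD shifts right: new AD is Y = 3136 − 7P. With Pᵉ = 158, SRAS is Y = 787 + 4P.
Short run: 3136 − 7P = 787 + 4P gives 2349 = 11P, so P = 213.55 and Y = 3136 − 7P = 1641.18.
Y = 1641.18 is above potential 1419; expectations adjust and SRAS shifts left until Y = 1419.
Long run: on the new AD curve, 1419 = 3136 − 7P gives P = 245.29.

Short run: P = 213.55, Y = 1641.18. Long run: P = 245.29.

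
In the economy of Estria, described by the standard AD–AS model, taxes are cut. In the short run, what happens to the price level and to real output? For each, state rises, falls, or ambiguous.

Price level: rises; output: rises

This is a positive demand shock: AD shifts right.
Moving along the upward-sloping SRAS curve, P rises and Y rises.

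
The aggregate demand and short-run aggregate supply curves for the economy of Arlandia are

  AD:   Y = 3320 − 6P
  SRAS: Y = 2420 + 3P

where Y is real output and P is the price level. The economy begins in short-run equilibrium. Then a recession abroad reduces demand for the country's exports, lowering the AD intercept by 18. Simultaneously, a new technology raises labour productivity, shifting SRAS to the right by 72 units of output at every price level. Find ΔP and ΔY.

After both shocks: AD is Y = 3302 − 6P and SRAS is Y = 2492 + 3P.
Setting them equal: 810 = 9P, so P = 90.
Y = 3302 − 6·90 = 2762.
Initially P = 100, Y = 2720, so ΔP = -10 and ΔY = +42.

ΔP = -10, ΔY = +42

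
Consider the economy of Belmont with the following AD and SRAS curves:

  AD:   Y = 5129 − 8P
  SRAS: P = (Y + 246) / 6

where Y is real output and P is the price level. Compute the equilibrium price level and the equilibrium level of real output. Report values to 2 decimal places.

P = 383.93, Y = 2057.57

Rearrange SRAS to Y = 6P − 246.
Set AD = SRAS: 5129 − 8P = 6P − 246, so 5375 = 14P and P = 383.93.
Substituting into AD, Y = 5129 − 8P = 2057.57.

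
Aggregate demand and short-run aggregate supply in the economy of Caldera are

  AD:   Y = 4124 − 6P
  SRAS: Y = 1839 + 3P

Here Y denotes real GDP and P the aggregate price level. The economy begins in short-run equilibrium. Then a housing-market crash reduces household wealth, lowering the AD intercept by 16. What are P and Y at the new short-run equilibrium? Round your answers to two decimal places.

This is a negative demand shock: AD shifts left.
New AD: Y = 4108 − 6P.
Set AD = SRAS: 4108 − 6P = 1839 + 3P, so 2269 = 9P and P = 252.11.
Substituting into AD, Y = 2595.33.

P = 252.11, Y = 2595.33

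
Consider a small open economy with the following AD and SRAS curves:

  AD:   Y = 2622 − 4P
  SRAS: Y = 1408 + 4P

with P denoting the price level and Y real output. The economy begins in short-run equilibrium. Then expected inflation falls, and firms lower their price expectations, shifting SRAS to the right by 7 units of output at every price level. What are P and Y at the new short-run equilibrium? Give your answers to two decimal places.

P = 150.88, Y = 2018.50

This is a positive supply shock: SRAS shifts right.
New SRAS: Y = 1415 + 4P.
Set AD = SRAS: 2622 − 4P = 1415 + 4P, so 1207 = 8P and P = 150.88.
Substituting into AD, Y = 2018.50.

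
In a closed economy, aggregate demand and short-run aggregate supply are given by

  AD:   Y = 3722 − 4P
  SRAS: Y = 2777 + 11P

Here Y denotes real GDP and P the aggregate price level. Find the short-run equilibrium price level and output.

Set AD = SRAS: 3722 − 4P = 2777 + 11P, so 945 = 15P and P = 63.
Then Y = 3722 − 4·63 = 3470.

P = 63, Y = 3470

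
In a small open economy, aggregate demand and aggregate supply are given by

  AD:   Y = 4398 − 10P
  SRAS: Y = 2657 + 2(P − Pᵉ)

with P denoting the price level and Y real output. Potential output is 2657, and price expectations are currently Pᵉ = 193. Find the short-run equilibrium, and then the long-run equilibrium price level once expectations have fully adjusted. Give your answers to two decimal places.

Short run: P = 177.25, Y = 2625.50. Long run: P = 174.10.

Short run: with Pᵉ = 193, SRAS is Y = 2271 + 2P. Setting AD = SRAS gives 2127 = 12P, so P = 177.25 and Y = 4398 − 10P = 2625.50.
Output 2625.50 is below potential 2657, so over time expected prices fall and SRAS shifts right until Y returns to 2657.
Long run: Y = 2657 on the AD curve gives 2657 = 4398 − 10P, so P = 174.10.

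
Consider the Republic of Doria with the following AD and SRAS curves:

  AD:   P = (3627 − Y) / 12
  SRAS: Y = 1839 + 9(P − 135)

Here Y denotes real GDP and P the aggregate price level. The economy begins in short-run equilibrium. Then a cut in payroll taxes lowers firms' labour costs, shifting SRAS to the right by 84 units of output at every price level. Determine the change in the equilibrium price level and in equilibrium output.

This is a positive supply shock: SRAS shifts right.
New SRAS: Y = 708 + 9P.
Set AD = SRAS: 3627 − 12P = 708 + 9P, so 2919 = 21P and P = 139.
Y = 3627 − 12·139 = 1959.
Initially P = 143, Y = 1911, so ΔP = -4 and ΔY = +48.

ΔP = -4, ΔY = +48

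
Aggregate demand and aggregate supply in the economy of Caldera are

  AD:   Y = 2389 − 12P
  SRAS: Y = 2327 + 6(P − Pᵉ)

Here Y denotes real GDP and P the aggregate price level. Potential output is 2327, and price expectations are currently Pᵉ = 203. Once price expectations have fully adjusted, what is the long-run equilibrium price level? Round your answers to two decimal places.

Long-run P = 5.17

Short run: with Pᵉ = 203, SRAS is Y = 1109 + 6P. Setting AD = SRAS gives 1280 = 18P, so P = 71.11 and Y = 2389 − 12P = 1535.67.
Output 1535.67 is below potential 2327, so over time expected prices fall and SRAS shifts right until Y returns to 2327.
Long run: Y = 2327 on the AD curve gives 2327 = 2389 − 12P, so P = 5.17.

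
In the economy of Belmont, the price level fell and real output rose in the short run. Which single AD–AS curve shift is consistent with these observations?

SRAS shifted right

P fell and Y rose. An AD shift moves P and Y in the same direction; an SRAS shift moves them in opposite directions.
Here P and Y moved in opposite directions, so the SRAS curve shifted.
Since Y rose, SRAS shifted right.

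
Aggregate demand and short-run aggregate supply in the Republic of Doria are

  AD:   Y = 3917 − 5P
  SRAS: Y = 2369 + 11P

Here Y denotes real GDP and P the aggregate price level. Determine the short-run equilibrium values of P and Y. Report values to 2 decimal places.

P = 96.75, Y = 3433.25

Set AD = SRAS: 3917 − 5P = 2369 + 11P, so 1548 = 16P and P = 96.75.
Substituting into AD, Y = 3917 − 5P = 3433.25.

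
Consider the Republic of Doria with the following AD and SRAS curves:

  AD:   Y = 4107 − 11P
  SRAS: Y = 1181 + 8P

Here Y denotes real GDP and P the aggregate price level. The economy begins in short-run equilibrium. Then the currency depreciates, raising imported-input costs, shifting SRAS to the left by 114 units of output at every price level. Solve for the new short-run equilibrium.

P = 160, Y = 2347

This is a negative supply shock: SRAS shifts left.
New SRAS: Y = 1067 + 8P.
Set AD = SRAS: 4107 − 11P = 1067 + 8P, so 3040 = 19P and P = 160.
Y = 4107 − 11·160 = 2347.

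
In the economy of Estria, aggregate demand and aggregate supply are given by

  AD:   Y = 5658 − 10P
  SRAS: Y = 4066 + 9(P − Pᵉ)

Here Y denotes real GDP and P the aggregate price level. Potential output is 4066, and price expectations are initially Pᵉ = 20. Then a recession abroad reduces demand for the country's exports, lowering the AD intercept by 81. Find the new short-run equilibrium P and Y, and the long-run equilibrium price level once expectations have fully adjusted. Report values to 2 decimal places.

AD shifts left: new AD is Y = 5577 − 10P. With Pᵉ = 20, SRAS is Y = 3886 + 9P.
Short run: 5577 − 10P = 3886 + 9P gives 1691 = 19P, so P = 89.00 and Y = 5577 − 10P = 4687.00.
Y = 4687.00 is above potential 4066; expectations adjust and SRAS shifts left until Y = 4066.
Long run: on the new AD curve, 4066 = 5577 − 10P gives P = 151.10.

Short run: P = 89.00, Y = 4687.00. Long run: P = 151.10.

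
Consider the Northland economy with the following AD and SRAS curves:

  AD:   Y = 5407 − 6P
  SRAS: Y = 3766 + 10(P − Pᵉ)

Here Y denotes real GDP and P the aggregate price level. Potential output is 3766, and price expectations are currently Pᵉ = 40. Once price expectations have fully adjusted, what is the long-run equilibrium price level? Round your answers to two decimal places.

Long-run P = 273.50

Short run: with Pᵉ = 40, SRAS is Y = 3366 + 10P. Setting AD = SRAS gives 2041 = 16P, so P = 127.56 and Y = 5407 − 6P = 4641.63.
Output 4641.63 is above potential 3766, so over time expected prices rise and SRAS shifts left until Y returns to 3766.
Long run: Y = 3766 on the AD curve gives 3766 = 5407 − 6P, so P = 273.50.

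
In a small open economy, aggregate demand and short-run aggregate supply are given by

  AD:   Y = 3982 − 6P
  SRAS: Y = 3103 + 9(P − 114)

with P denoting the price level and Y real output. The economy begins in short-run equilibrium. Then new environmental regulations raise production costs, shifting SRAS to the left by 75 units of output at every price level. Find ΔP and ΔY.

This is a negative supply shock: SRAS shifts left.
New SRAS: Y = 2002 + 9P.
Set AD = SRAS: 3982 − 6P = 2002 + 9P, so 1980 = 15P and P = 132.
Y = 3982 − 6·132 = 3190.
Initially P = 127, Y = 3220, so ΔP = +5 and ΔY = -30.

ΔP = +5, ΔY = -30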